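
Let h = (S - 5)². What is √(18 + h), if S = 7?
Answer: √22 ≈ 4.6904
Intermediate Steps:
h = 4 (h = (7 - 5)² = 2² = 4)
√(18 + h) = √(18 + 4) = √22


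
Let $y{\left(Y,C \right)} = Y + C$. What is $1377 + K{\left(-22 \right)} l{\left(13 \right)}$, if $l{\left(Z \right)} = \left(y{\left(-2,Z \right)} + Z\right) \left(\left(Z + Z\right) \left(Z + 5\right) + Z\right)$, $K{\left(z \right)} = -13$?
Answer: $-148695$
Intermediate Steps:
$y{\left(Y,C \right)} = C + Y$
$l{\left(Z \right)} = \left(-2 + 2 Z\right) \left(Z + 2 Z \left(5 + Z\right)\right)$ ($l{\left(Z \right)} = \left(\left(Z - 2\right) + Z\right) \left(\left(Z + Z\right) \left(Z + 5\right) + Z\right) = \left(\left(-2 + Z\right) + Z\right) \left(2 Z \left(5 + Z\right) + Z\right) = \left(-2 + 2 Z\right) \left(2 Z \left(5 + Z\right) + Z\right) = \left(-2 + 2 Z\right) \left(Z + 2 Z \left(5 + Z\right)\right)$)
$1377 + K{\left(-22 \right)} l{\left(13 \right)} = 1377 - 13 \cdot 2 \cdot 13 \left(-11 + 2 \cdot 13^{2} + 9 \cdot 13\right) = 1377 - 13 \cdot 2 \cdot 13 \left(-11 + 2 \cdot 169 + 117\right) = 1377 - 13 \cdot 2 \cdot 13 \left(-11 + 338 + 117\right) = 1377 - 13 \cdot 2 \cdot 13 \cdot 444 = 1377 - 150072 = -148695$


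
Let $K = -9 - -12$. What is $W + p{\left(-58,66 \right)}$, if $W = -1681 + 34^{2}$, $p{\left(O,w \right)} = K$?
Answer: $-522$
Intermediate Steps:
$K = 3$ ($K = -9 + 12 = 3$)
$p{\left(O,w \right)} = 3$
$W = -525$ ($W = -1681 + 1156 = -525$)
$W + p{\left(-58,66 \right)} = -525 + 3 = -522$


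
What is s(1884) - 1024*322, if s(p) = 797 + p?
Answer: -327047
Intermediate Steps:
s(1884) - 1024*322 = (797 + 1884) - 1024*322 = 2681 - 1*329728 = 2681 - 329728 = -327047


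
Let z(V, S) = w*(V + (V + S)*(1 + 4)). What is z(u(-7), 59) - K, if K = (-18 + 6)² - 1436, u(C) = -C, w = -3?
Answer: 281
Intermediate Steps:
K = -1292 (K = (-12)² - 1436 = 144 - 1436 = -1292)
z(V, S) = -18*V - 15*S (z(V, S) = -3*(V + (V + S)*(1 + 4)) = -3*(V + (S + V)*5) = -3*(V + (5*S + 5*V)) = -3*(5*S + 6*V) = -18*V - 15*S)
z(u(-7), 59) - K = (-(-18)*(-7) - 15*59) - 1*(-1292) = (-18*7 - 885) + 1292 = (-126 - 885) + 1292 = -1011 + 1292 = 281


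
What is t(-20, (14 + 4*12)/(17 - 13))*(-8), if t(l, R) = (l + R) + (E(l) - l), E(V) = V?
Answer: 36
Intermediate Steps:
t(l, R) = R + l (t(l, R) = (l + R) + (l - l) = (R + l) + 0 = R + l)
t(-20, (14 + 4*12)/(17 - 13))*(-8) = ((14 + 4*12)/(17 - 13) - 20)*(-8) = ((14 + 48)/4 - 20)*(-8) = (62*(1/4) - 20)*(-8) = (31/2 - 20)*(-8) = -9/2*(-8) = 36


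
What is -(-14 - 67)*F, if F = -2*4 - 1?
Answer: -729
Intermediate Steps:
F = -9 (F = -8 - 1 = -9)
-(-14 - 67)*F = -(-14 - 67)*(-9) = -(-81)*(-9) = -1*729 = -729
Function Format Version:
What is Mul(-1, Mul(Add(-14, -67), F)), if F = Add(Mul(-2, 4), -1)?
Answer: -729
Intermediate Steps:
F = -9 (F = Add(-8, -1) = -9)
Mul(-1, Mul(Add(-14, -67), F)) = Mul(-1, Mul(Add(-14, -67), -9)) = Mul(-1, Mul(-81, -9)) = Mul(-1, 729) = -729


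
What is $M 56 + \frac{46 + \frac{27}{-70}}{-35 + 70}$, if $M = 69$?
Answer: $\frac{9469993}{2450} \approx 3865.3$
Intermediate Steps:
$M 56 + \frac{46 + \frac{27}{-70}}{-35 + 70} = 69 \cdot 56 + \frac{46 + \frac{27}{-70}}{-35 + 70} = 3864 + \frac{46 + 27 \left(- \frac{1}{70}\right)}{35} = 3864 + \left(46 - \frac{27}{70}\right) \frac{1}{35} = 3864 + \frac{3193}{70} \cdot \frac{1}{35} = 3864 + \frac{3193}{2450} = \frac{9469993}{2450}$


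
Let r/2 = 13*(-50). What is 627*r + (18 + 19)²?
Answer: -813731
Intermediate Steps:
r = -1300 (r = 2*(13*(-50)) = 2*(-650) = -1300)
627*r + (18 + 19)² = 627*(-1300) + (18 + 19)² = -815100 + 37² = -815100 + 1369 = -813731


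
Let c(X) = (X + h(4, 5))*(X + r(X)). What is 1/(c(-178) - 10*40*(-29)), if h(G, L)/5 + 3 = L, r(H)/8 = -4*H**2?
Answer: 1/170374688 ≈ 5.8694e-9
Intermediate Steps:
r(H) = -32*H**2 (r(H) = 8*(-4*H**2) = -32*H**2)
h(G, L) = -15 + 5*L
c(X) = (10 + X)*(X - 32*X**2) (c(X) = (X + (-15 + 5*5))*(X - 32*X**2) = (X + (-15 + 25))*(X - 32*X**2) = (X + 10)*(X - 32*X**2) = (10 + X)*(X - 32*X**2))
1/(c(-178) - 10*40*(-29)) = 1/(-178*(10 - 319*(-178) - 32*(-178)**2) - 10*40*(-29)) = 1/(-178*(10 + 56782 - 32*31684) - 400*(-29)) = 1/(-178*(10 + 56782 - 1013888) + 11600) = 1/(-178*(-957096) + 11600) = 1/(170363088 + 11600) = 1/170374688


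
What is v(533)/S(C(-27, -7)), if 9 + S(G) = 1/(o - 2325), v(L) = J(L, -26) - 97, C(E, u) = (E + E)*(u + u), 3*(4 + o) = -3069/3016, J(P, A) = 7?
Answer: 632275830/63230599 ≈ 9.9995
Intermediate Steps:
o = -13087/3016 (o = -4 + (-3069/3016)/3 = -4 + (-3069*1/3016)/3 = -4 + (⅓)*(-3069/3016) = -4 - 1023/3016 = -13087/3016 ≈ -4.3392)
C(E, u) = 4*E*u (C(E, u) = (2*E)*(2*u) = 4*E*u)
v(L) = -90 (v(L) = 7 - 97 = -90)
S(G) = -63230599/7025287 (S(G) = -9 + 1/(-13087/3016 - 2325) = -9 + 1/(-7025287/3016) = -9 - 3016/7025287 = -63230599/7025287)
v(533)/S(C(-27, -7)) = -90/(-63230599/7025287) = -90*(-7025287/63230599) = 632275830/63230599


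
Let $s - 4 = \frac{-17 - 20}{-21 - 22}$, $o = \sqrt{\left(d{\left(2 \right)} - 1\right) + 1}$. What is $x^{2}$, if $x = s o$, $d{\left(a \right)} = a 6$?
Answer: $\frac{524172}{1849} \approx 283.49$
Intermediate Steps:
$d{\left(a \right)} = 6 a$
$o = 2 \sqrt{3}$ ($o = \sqrt{\left(6 \cdot 2 - 1\right) + 1} = \sqrt{\left(12 - 1\right) + 1} = \sqrt{11 + 1} = \sqrt{12} = 2 \sqrt{3} \approx 3.4641$)
$s = \frac{209}{43}$ ($s = 4 + \frac{-17 - 20}{-21 - 22} = 4 - \frac{37}{-43} = 4 - - \frac{37}{43} = 4 + \frac{37}{43} = \frac{209}{43} \approx 4.8605$)
$x = \frac{418 \sqrt{3}}{43}$ ($x = \frac{209 \cdot 2 \sqrt{3}}{43} = \frac{418 \sqrt{3}}{43} \approx 16.837$)
$x^{2} = \left(\frac{418 \sqrt{3}}{43}\right)^{2} = \frac{524172}{1849}$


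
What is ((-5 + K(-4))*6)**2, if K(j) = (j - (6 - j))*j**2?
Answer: 1887876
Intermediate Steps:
K(j) = j**2*(-6 + 2*j) (K(j) = (j + (-6 + j))*j**2 = (-6 + 2*j)*j**2 = j**2*(-6 + 2*j))
((-5 + K(-4))*6)**2 = ((-5 + 2*(-4)**2*(-3 - 4))*6)**2 = ((-5 + 2*16*(-7))*6)**2 = ((-5 - 224)*6)**2 = (-229*6)**2 = (-1374)**2 = 1887876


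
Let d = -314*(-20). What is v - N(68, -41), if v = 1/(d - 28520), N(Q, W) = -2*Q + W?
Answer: 3936479/22240 ≈ 177.00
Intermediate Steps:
d = 6280
N(Q, W) = W - 2*Q
v = -1/22240 (v = 1/(6280 - 28520) = 1/(-22240) = -1/22240 ≈ -4.4964e-5)
v - N(68, -41) = -1/22240 - (-41 - 2*68) = -1/22240 - (-41 - 136) = -1/22240 - 1*(-177) = -1/22240 + 177 = 3936479/22240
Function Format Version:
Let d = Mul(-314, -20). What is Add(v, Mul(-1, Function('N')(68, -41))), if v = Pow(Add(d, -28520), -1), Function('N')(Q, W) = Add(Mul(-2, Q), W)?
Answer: Rational(3936479, 22240) ≈ 177.00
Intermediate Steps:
d = 6280
Function('N')(Q, W) = Add(W, Mul(-2, Q))
v = Rational(-1, 22240) (v = Pow(Add(6280, -28520), -1) = Pow(-22240, -1) = Rational(-1, 22240) ≈ -4.4964e-5)
Add(v, Mul(-1, Function('N')(68, -41))) = Add(Rational(-1, 22240), Mul(-1, Add(-41, Mul(-2, 68)))) = Add(Rational(-1, 22240), Mul(-1, Add(-41, -136))) = Add(Rational(-1, 22240), Mul(-1, -177)) = Add(Rational(-1, 22240), 177) = Rational(3936479, 22240)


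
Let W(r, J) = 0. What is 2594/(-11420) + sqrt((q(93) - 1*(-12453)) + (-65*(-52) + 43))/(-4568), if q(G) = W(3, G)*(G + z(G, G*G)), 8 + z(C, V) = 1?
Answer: -2909/11420 ≈ -0.25473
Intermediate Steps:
z(C, V) = -7 (z(C, V) = -8 + 1 = -7)
q(G) = 0 (q(G) = 0*(G - 7) = 0*(-7 + G) = 0)
2594/(-11420) + sqrt((q(93) - 1*(-12453)) + (-65*(-52) + 43))/(-4568) = 2594/(-11420) + sqrt((0 - 1*(-12453)) + (-65*(-52) + 43))/(-4568) = 2594*(-1/11420) + sqrt((0 + 12453) + (3380 + 43))*(-1/4568) = -1297/5710 + sqrt(12453 + 3423)*(-1/4568) = -1297/5710 + sqrt(15876)*(-1/4568) = -1297/5710 + 126*(-1/4568) = -1297/5710 - 63/2284 = -2909/11420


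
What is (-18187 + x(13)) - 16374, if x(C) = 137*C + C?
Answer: -32767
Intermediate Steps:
x(C) = 138*C
(-18187 + x(13)) - 16374 = (-18187 + 138*13) - 16374 = (-18187 + 1794) - 16374 = -16393 - 16374 = -32767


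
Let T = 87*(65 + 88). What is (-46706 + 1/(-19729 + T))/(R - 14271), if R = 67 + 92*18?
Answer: 299759109/80533064 ≈ 3.7222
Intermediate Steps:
R = 1723 (R = 67 + 1656 = 1723)
T = 13311 (T = 87*153 = 13311)
(-46706 + 1/(-19729 + T))/(R - 14271) = (-46706 + 1/(-19729 + 13311))/(1723 - 14271) = (-46706 + 1/(-6418))/(-12548) = (-46706 - 1/6418)*(-1/12548) = -299759109/6418*(-1/12548) = 299759109/80533064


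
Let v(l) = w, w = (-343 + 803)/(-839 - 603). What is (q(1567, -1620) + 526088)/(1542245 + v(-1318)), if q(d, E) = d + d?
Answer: 381569062/1111958415 ≈ 0.34315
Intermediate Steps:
q(d, E) = 2*d
w = -230/721 (w = 460/(-1442) = 460*(-1/1442) = -230/721 ≈ -0.31900)
v(l) = -230/721
(q(1567, -1620) + 526088)/(1542245 + v(-1318)) = (2*1567 + 526088)/(1542245 - 230/721) = (3134 + 526088)/(1111958415/721) = 529222*(721/1111958415) = 381569062/1111958415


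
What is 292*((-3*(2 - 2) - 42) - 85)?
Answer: -37084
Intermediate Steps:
292*((-3*(2 - 2) - 42) - 85) = 292*((-3*0 - 42) - 85) = 292*((0 - 42) - 85) = 292*(-42 - 85) = 292*(-127) = -37084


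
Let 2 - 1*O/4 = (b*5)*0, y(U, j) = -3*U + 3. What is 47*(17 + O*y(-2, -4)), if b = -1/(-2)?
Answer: 4183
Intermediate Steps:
b = ½ (b = -1*(-½) = ½ ≈ 0.50000)
y(U, j) = 3 - 3*U
O = 8 (O = 8 - 4*(½)*5*0 = 8 - 10*0 = 8 - 4*0 = 8 + 0 = 8)
47*(17 + O*y(-2, -4)) = 47*(17 + 8*(3 - 3*(-2))) = 47*(17 + 8*(3 + 6)) = 47*(17 + 8*9) = 47*(17 + 72) = 47*89 = 4183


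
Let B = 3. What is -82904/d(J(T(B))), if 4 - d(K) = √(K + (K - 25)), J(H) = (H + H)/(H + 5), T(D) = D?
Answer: -663232/79 - 82904*I*√94/79 ≈ -8395.3 - 10174.0*I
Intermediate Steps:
J(H) = 2*H/(5 + H) (J(H) = (2*H)/(5 + H) = 2*H/(5 + H))
d(K) = 4 - √(-25 + 2*K) (d(K) = 4 - √(K + (K - 25)) = 4 - √(K + (-25 + K)) = 4 - √(-25 + 2*K))
-82904/d(J(T(B))) = -82904/(4 - √(-25 + 2*(2*3/(5 + 3)))) = -82904/(4 - √(-25 + 2*(2*3/8))) = -82904/(4 - √(-25 + 2*(2*3*(⅛)))) = -82904/(4 - √(-25 + 2*(¾))) = -82904/(4 - √(-25 + 3/2)) = -82904/(4 - √(-47/2)) = -82904/(4 - I*√94/2)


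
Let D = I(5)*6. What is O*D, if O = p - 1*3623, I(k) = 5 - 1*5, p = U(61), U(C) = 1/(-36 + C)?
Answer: 0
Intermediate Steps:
p = 1/25 (p = 1/(-36 + 61) = 1/25 ≈ 0.040000)
I(k) = 0 (I(k) = 5 - 5 = 0)
D = 0 (D = 0*6 = 0)
O = -90574/25 (O = 1/25 - 1*3623 = 1/25 - 3623 = -90574/25 ≈ -3623.0)
O*D = -90574/25*0 = 0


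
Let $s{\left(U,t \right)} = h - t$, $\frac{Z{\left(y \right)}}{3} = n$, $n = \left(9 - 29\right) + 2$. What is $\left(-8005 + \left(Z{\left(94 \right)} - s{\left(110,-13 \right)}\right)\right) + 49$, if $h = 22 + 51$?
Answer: $-8096$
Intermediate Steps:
$h = 73$
$n = -18$ ($n = -20 + 2 = -18$)
$Z{\left(y \right)} = -54$ ($Z{\left(y \right)} = 3 \left(-18\right) = -54$)
$s{\left(U,t \right)} = 73 - t$
$\left(-8005 + \left(Z{\left(94 \right)} - s{\left(110,-13 \right)}\right)\right) + 49 = \left(-8005 - \left(127 + 13\right)\right) + 49 = \left(-8005 - 140\right) + 49 = -8145 + 49 = -8096$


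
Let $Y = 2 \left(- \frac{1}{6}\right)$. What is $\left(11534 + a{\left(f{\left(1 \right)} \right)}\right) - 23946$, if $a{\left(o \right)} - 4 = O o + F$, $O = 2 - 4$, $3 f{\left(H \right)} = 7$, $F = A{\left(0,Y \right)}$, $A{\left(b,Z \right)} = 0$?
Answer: $- \frac{37238}{3} \approx -12413.0$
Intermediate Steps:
$Y = - \frac{1}{3}$ ($Y = 2 \left(\left(-1\right) \frac{1}{6}\right) = 2 \left(- \frac{1}{6}\right) = - \frac{1}{3} \approx -0.33333$)
$F = 0$
$f{\left(H \right)} = \frac{7}{3}$ ($f{\left(H \right)} = \frac{1}{3} \cdot 7 = \frac{7}{3}$)
$O = -2$
$a{\left(o \right)} = 4 - 2 o$ ($a{\left(o \right)} = 4 + \left(- 2 o + 0\right) = 4 - 2 o$)
$\left(11534 + a{\left(f{\left(1 \right)} \right)}\right) - 23946 = \left(11534 + \left(4 - \frac{14}{3}\right)\right) - 23946 = \left(11534 - \frac{2}{3}\right) - 23946 = \frac{34600}{3} - 23946 = - \frac{37238}{3}$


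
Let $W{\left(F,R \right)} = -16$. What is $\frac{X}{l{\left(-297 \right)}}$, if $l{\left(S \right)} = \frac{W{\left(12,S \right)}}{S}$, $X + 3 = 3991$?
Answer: $\frac{296109}{4} \approx 74027.0$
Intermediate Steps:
$X = 3988$ ($X = -3 + 3991 = 3988$)
$l{\left(S \right)} = - \frac{16}{S}$
$\frac{X}{l{\left(-297 \right)}} = \frac{3988}{\left(-16\right) \frac{1}{-297}} = \frac{3988}{\left(-16\right) \left(- \frac{1}{297}\right)} = \frac{3988}{\frac{16}{297}} = 3988 \cdot \frac{297}{16} = \frac{296109}{4}$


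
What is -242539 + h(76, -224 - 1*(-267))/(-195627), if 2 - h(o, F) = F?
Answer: -47447176912/195627 ≈ -2.4254e+5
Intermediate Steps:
h(o, F) = 2 - F
-242539 + h(76, -224 - 1*(-267))/(-195627) = -242539 + (2 - (-224 - 1*(-267)))/(-195627) = -242539 + (2 - (-224 + 267))*(-1/195627) = -242539 + (2 - 1*43)*(-1/195627) = -242539 + (2 - 43)*(-1/195627) = -242539 - 41*(-1/195627) = -242539 + 41/195627 = -47447176912/195627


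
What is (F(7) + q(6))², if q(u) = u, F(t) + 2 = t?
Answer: 121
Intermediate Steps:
F(t) = -2 + t
(F(7) + q(6))² = ((-2 + 7) + 6)² = (5 + 6)² = 11² = 121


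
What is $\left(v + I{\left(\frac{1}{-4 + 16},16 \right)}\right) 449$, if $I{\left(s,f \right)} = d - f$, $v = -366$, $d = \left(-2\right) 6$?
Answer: $-176906$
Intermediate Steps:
$d = -12$
$I{\left(s,f \right)} = -12 - f$
$\left(v + I{\left(\frac{1}{-4 + 16},16 \right)}\right) 449 = \left(-366 - 28\right) 449 = \left(-394\right) 449 = -176906$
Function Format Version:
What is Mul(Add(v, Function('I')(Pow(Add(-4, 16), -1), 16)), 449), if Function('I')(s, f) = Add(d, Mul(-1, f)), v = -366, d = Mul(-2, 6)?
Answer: -176906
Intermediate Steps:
d = -12
Function('I')(s, f) = Add(-12, Mul(-1, f))
Mul(Add(v, Function('I')(Pow(Add(-4, 16), -1), 16)), 449) = Mul(Add(-366, Add(-12, Mul(-1, 16))), 449) = Mul(Add(-366, Add(-12, -16)), 449) = Mul(Add(-366, -28), 449) = Mul(-394, 449) = -176906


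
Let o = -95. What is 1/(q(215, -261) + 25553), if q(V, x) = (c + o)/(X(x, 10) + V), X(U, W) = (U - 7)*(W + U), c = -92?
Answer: 67483/1724392912 ≈ 3.9134e-5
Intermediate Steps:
X(U, W) = (-7 + U)*(U + W)
q(V, x) = -187/(-70 + V + x² + 3*x) (q(V, x) = (-92 - 95)/((x² - 7*x - 7*10 + x*10) + V) = -187/((x² - 7*x - 70 + 10*x) + V) = -187/((-70 + x² + 3*x) + V) = -187/(-70 + V + x² + 3*x))
1/(q(215, -261) + 25553) = 1/(-187/(-70 + 215 + (-261)² + 3*(-261)) + 25553) = 1/(-187/(-70 + 215 + 68121 - 783) + 25553) = 1/(-187/67483 + 25553) = 1/(1724392912/67483) = 67483/1724392912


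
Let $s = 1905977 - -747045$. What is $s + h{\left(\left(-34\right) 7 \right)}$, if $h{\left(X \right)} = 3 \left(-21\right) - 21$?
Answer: $2652938$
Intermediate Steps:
$h{\left(X \right)} = -84$ ($h{\left(X \right)} = -63 - 21 = -84$)
$s = 2653022$ ($s = 1905977 + 747045 = 2653022$)
$s + h{\left(\left(-34\right) 7 \right)} = 2653022 - 84 = 2652938$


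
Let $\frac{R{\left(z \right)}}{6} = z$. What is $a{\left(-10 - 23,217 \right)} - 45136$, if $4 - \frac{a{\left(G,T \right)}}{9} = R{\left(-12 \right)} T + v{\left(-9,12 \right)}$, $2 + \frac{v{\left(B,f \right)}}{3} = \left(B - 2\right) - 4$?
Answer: $95975$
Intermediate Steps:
$R{\left(z \right)} = 6 z$
$v{\left(B,f \right)} = -24 + 3 B$ ($v{\left(B,f \right)} = -6 + 3 \left(\left(B - 2\right) - 4\right) = -6 + 3 \left(\left(-2 + B\right) - 4\right) = -6 + 3 \left(-6 + B\right) = -6 + \left(-18 + 3 B\right) = -24 + 3 B$)
$a{\left(G,T \right)} = 495 + 648 T$ ($a{\left(G,T \right)} = 36 - 9 \left(6 \left(-12\right) T + \left(-24 + 3 \left(-9\right)\right)\right) = 36 - 9 \left(- 72 T - 51\right) = 36 - 9 \left(-51 - 72 T\right) = 36 + \left(459 + 648 T\right) = 495 + 648 T$)
$a{\left(-10 - 23,217 \right)} - 45136 = \left(495 + 648 \cdot 217\right) - 45136 = \left(495 + 140616\right) - 45136 = 141111 - 45136 = 95975$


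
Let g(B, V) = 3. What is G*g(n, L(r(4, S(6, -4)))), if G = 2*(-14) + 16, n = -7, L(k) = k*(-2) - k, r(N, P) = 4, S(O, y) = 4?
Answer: -36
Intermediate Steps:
L(k) = -3*k (L(k) = -2*k - k = -3*k)
G = -12 (G = -28 + 16 = -12)
G*g(n, L(r(4, S(6, -4)))) = -12*3 = -36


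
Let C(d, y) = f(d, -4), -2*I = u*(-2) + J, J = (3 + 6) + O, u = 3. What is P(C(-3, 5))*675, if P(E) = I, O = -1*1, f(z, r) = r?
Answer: -675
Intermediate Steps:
O = -1
J = 8 (J = (3 + 6) - 1 = 9 - 1 = 8)
I = -1 (I = -(3*(-2) + 8)/2 = -(-6 + 8)/2 = -½*2 = -1)
C(d, y) = -4
P(E) = -1
P(C(-3, 5))*675 = -1*675 = -675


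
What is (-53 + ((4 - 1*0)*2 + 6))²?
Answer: 1521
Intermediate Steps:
(-53 + ((4 - 1*0)*2 + 6))² = (-53 + ((4 + 0)*2 + 6))² = (-53 + (4*2 + 6))² = (-53 + (8 + 6))² = (-53 + 14)² = (-39)² = 1521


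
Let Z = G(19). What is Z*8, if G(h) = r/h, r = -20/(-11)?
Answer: 160/209 ≈ 0.76555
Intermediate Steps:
r = 20/11 (r = -20*(-1/11) = 20/11 ≈ 1.8182)
G(h) = 20/(11*h)
Z = 20/209 (Z = (20/11)/19 = (20/11)*(1/19) = 20/209 ≈ 0.095694)
Z*8 = (20/209)*8 = 160/209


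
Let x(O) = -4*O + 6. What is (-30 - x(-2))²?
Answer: 1936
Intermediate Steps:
x(O) = 6 - 4*O
(-30 - x(-2))² = (-30 - (6 - 4*(-2)))² = (-30 - (6 + 8))² = (-30 - 1*14)² = (-30 - 14)² = (-44)² = 1936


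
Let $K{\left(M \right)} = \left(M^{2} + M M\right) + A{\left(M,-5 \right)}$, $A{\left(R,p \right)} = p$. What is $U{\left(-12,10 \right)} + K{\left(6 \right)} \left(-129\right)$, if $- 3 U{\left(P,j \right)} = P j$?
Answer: $-8603$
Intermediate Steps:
$U{\left(P,j \right)} = - \frac{P j}{3}$
$K{\left(M \right)} = -5 + 2 M^{2}$ ($K{\left(M \right)} = \left(M^{2} + M M\right) - 5 = \left(M^{2} + M^{2}\right) - 5 = 2 M^{2} - 5 = -5 + 2 M^{2}$)
$U{\left(-12,10 \right)} + K{\left(6 \right)} \left(-129\right) = \left(- \frac{1}{3}\right) \left(-12\right) 10 + \left(-5 + 2 \cdot 6^{2}\right) \left(-129\right) = 40 + \left(-5 + 2 \cdot 36\right) \left(-129\right) = 40 + \left(-5 + 72\right) \left(-129\right) = 40 + 67 \left(-129\right) = 40 - 8643 = -8603$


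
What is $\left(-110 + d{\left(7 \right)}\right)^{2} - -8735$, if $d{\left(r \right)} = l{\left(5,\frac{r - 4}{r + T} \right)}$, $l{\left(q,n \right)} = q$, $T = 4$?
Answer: $19760$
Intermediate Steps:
$d{\left(r \right)} = 5$
$\left(-110 + d{\left(7 \right)}\right)^{2} - -8735 = \left(-110 + 5\right)^{2} - -8735 = \left(-105\right)^{2} + 8735 = 11025 + 8735 = 19760$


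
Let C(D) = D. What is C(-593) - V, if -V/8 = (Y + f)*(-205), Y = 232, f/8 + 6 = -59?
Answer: 471727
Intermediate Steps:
f = -520 (f = -48 + 8*(-59) = -48 - 472 = -520)
V = -472320 (V = -8*(232 - 520)*(-205) = -(-2304)*(-205) = -8*59040 = -472320)
C(-593) - V = -593 - 1*(-472320) = -593 + 472320 = 471727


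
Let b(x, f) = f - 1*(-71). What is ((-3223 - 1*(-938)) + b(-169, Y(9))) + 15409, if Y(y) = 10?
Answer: 13205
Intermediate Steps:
b(x, f) = 71 + f (b(x, f) = f + 71 = 71 + f)
((-3223 - 1*(-938)) + b(-169, Y(9))) + 15409 = ((-3223 - 1*(-938)) + (71 + 10)) + 15409 = ((-3223 + 938) + 81) + 15409 = (-2285 + 81) + 15409 = -2204 + 15409 = 13205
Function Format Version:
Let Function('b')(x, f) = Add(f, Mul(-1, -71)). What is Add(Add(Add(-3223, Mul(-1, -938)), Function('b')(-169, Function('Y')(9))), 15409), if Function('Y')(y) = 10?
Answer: 13205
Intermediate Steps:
Function('b')(x, f) = Add(71, f) (Function('b')(x, f) = Add(f, 71) = Add(71, f))
Add(Add(Add(-3223, Mul(-1, -938)), Function('b')(-169, Function('Y')(9))), 15409) = Add(Add(Add(-3223, Mul(-1, -938)), Add(71, 10)), 15409) = Add(Add(Add(-3223, 938), 81), 15409) = Add(Add(-2285, 81), 15409) = Add(-2204, 15409) = 13205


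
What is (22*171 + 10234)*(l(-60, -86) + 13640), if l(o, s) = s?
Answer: 189701784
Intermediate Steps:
(22*171 + 10234)*(l(-60, -86) + 13640) = (22*171 + 10234)*(-86 + 13640) = (3762 + 10234)*13554 = 13996*13554 = 189701784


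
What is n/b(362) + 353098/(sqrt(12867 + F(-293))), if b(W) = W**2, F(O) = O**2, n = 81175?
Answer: 81175/131044 + 176549*sqrt(24679)/24679 ≈ 1124.5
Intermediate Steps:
n/b(362) + 353098/(sqrt(12867 + F(-293))) = 81175/(362**2) + 353098/(sqrt(12867 + (-293)**2)) = 81175/131044 + 353098/(sqrt(12867 + 85849)) = 81175*(1/131044) + 353098/(sqrt(98716)) = 81175/131044 + 353098/((2*sqrt(24679))) = 81175/131044 + 353098*(sqrt(24679)/49358) = 81175/131044 + 176549*sqrt(24679)/24679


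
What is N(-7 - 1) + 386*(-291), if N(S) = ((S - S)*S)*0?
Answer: -112326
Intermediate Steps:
N(S) = 0 (N(S) = (0*S)*0 = 0*0 = 0)
N(-7 - 1) + 386*(-291) = 0 + 386*(-291) = 0 - 112326 = -112326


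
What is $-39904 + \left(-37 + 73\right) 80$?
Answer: $-37024$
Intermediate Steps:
$-39904 + \left(-37 + 73\right) 80 = -39904 + 36 \cdot 80 = -39904 + 2880 = -37024$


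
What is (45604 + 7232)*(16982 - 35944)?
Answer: -1001876232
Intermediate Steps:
(45604 + 7232)*(16982 - 35944) = 52836*(-18962) = -1001876232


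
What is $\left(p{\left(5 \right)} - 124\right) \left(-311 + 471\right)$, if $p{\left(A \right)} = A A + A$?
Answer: $-15040$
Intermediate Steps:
$p{\left(A \right)} = A + A^{2}$ ($p{\left(A \right)} = A^{2} + A = A + A^{2}$)
$\left(p{\left(5 \right)} - 124\right) \left(-311 + 471\right) = \left(5 \left(1 + 5\right) - 124\right) \left(-311 + 471\right) = \left(5 \cdot 6 - 124\right) 160 = \left(30 - 124\right) 160 = \left(-94\right) 160 = -15040$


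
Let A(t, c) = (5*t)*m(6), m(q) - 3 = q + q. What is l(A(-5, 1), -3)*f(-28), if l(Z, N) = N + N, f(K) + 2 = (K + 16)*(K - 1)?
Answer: -2076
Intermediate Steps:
m(q) = 3 + 2*q (m(q) = 3 + (q + q) = 3 + 2*q)
A(t, c) = 75*t (A(t, c) = (5*t)*(3 + 2*6) = (5*t)*(3 + 12) = (5*t)*15 = 75*t)
f(K) = -2 + (-1 + K)*(16 + K) (f(K) = -2 + (K + 16)*(K - 1) = -2 + (16 + K)*(-1 + K) = -2 + (-1 + K)*(16 + K))
l(Z, N) = 2*N
l(A(-5, 1), -3)*f(-28) = (2*(-3))*(-18 + (-28)² + 15*(-28)) = -6*(-18 + 784 - 420) = -6*346 = -2076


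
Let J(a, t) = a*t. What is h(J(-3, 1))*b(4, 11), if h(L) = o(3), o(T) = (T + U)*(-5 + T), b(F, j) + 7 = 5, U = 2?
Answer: 20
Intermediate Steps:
b(F, j) = -2 (b(F, j) = -7 + 5 = -2)
o(T) = (-5 + T)*(2 + T) (o(T) = (T + 2)*(-5 + T) = (2 + T)*(-5 + T) = (-5 + T)*(2 + T))
h(L) = -10 (h(L) = -10 + 3² - 3*3 = -10 + 9 - 9 = -10)
h(J(-3, 1))*b(4, 11) = -10*(-2) = 20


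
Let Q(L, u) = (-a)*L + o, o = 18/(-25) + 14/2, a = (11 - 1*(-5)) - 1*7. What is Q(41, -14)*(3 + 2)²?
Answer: -9068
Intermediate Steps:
a = 9 (a = (11 + 5) - 7 = 16 - 7 = 9)
o = 157/25 (o = 18*(-1/25) + 14*(½) = -18/25 + 7 = 157/25 ≈ 6.2800)
Q(L, u) = 157/25 - 9*L (Q(L, u) = (-1*9)*L + 157/25 = -9*L + 157/25 = 157/25 - 9*L)
Q(41, -14)*(3 + 2)² = (157/25 - 9*41)*(3 + 2)² = (157/25 - 369)*5² = -9068/25*25 = -9068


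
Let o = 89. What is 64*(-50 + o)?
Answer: 2496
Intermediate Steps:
64*(-50 + o) = 64*(-50 + 89) = 64*39 = 2496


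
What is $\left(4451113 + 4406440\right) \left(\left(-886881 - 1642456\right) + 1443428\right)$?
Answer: $-9618496520677$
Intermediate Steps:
$\left(4451113 + 4406440\right) \left(\left(-886881 - 1642456\right) + 1443428\right) = 8857553 \left(\left(-886881 - 1642456\right) + 1443428\right) = 8857553 \left(-2529337 + 1443428\right) = 8857553 \left(-1085909\right) = -9618496520677$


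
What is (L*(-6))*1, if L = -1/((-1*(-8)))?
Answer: ¾ ≈ 0.75000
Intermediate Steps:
L = -⅛ (L = -1/8 = -1*⅛ = -⅛ ≈ -0.12500)
(L*(-6))*1 = -⅛*(-6)*1 = (¾)*1 = ¾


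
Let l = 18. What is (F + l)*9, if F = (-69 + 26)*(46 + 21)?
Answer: -25767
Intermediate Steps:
F = -2881 (F = -43*67 = -2881)
(F + l)*9 = (-2881 + 18)*9 = -2863*9 = -25767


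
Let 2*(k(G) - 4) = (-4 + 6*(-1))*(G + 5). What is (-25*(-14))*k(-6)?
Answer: 3150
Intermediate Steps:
k(G) = -21 - 5*G (k(G) = 4 + ((-4 + 6*(-1))*(G + 5))/2 = 4 + ((-4 - 6)*(5 + G))/2 = 4 + (-10*(5 + G))/2 = 4 + (-50 - 10*G)/2 = 4 + (-25 - 5*G) = -21 - 5*G)
(-25*(-14))*k(-6) = (-25*(-14))*(-21 - 5*(-6)) = 350*(-21 + 30) = 350*9 = 3150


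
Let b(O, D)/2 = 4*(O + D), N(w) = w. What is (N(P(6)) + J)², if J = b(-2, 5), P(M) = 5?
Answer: 841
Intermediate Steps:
b(O, D) = 8*D + 8*O (b(O, D) = 2*(4*(O + D)) = 2*(4*(D + O)) = 2*(4*D + 4*O) = 8*D + 8*O)
J = 24 (J = 8*5 + 8*(-2) = 40 - 16 = 24)
(N(P(6)) + J)² = (5 + 24)² = 29² = 841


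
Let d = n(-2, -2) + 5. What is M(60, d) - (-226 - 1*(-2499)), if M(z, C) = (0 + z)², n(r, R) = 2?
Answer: 1327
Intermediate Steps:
d = 7 (d = 2 + 5 = 7)
M(z, C) = z²
M(60, d) - (-226 - 1*(-2499)) = 60² - (-226 - 1*(-2499)) = 3600 - (-226 + 2499) = 3600 - 1*2273 = 3600 - 2273 = 1327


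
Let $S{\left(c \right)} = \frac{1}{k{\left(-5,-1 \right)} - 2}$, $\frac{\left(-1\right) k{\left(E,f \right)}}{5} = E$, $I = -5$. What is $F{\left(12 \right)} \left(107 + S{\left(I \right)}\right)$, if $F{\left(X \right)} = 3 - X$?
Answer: $- \frac{22158}{23} \approx -963.39$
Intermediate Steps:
$k{\left(E,f \right)} = - 5 E$
$S{\left(c \right)} = \frac{1}{23}$ ($S{\left(c \right)} = \frac{1}{\left(-5\right) \left(-5\right) - 2} = \frac{1}{25 - 2} = \frac{1}{23}$)
$F{\left(12 \right)} \left(107 + S{\left(I \right)}\right) = \left(3 - 12\right) \left(107 + \frac{1}{23}\right) = \left(3 - 12\right) \frac{2462}{23} = \left(-9\right) \frac{2462}{23} = - \frac{22158}{23}$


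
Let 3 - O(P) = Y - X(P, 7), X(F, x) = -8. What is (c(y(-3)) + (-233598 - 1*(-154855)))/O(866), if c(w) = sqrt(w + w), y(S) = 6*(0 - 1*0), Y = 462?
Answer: 78743/467 ≈ 168.61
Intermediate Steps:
O(P) = -467 (O(P) = 3 - (462 - 1*(-8)) = 3 - (462 + 8) = 3 - 1*470 = 3 - 470 = -467)
y(S) = 0 (y(S) = 6*(0 + 0) = 6*0 = 0)
c(w) = sqrt(2)*sqrt(w) (c(w) = sqrt(2*w) = sqrt(2)*sqrt(w))
(c(y(-3)) + (-233598 - 1*(-154855)))/O(866) = (sqrt(2)*sqrt(0) + (-233598 - 1*(-154855)))/(-467) = (sqrt(2)*0 + (-233598 + 154855))*(-1/467) = (0 - 78743)*(-1/467) = -78743*(-1/467) = 78743/467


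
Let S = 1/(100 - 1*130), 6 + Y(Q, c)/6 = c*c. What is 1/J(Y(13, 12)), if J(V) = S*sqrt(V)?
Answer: -5*sqrt(23)/23 ≈ -1.0426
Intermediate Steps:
Y(Q, c) = -36 + 6*c**2 (Y(Q, c) = -36 + 6*(c*c) = -36 + 6*c**2)
S = -1/30 (S = 1/(100 - 130) = 1/(-30) = -1/30 ≈ -0.033333)
J(V) = -sqrt(V)/30
1/J(Y(13, 12)) = 1/(-sqrt(-36 + 6*12**2)/30) = 1/(-sqrt(-36 + 6*144)/30) = 1/(-sqrt(-36 + 864)/30) = 1/(-sqrt(23)/5) = -5*sqrt(23)/23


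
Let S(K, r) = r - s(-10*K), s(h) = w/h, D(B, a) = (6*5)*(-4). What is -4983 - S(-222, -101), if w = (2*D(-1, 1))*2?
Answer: -180642/37 ≈ -4882.2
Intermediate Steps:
D(B, a) = -120 (D(B, a) = 30*(-4) = -120)
w = -480 (w = (2*(-120))*2 = -240*2 = -480)
s(h) = -480/h
S(K, r) = r - 48/K (S(K, r) = r - (-480)/((-10*K)) = r - (-480)*(-1/(10*K)) = r - 48/K)
-4983 - S(-222, -101) = -4983 - (-101 - 48/(-222)) = -4983 - (-101 - 48*(-1/222)) = -4983 - (-101 + 8/37) = -4983 - 1*(-3729/37) = -4983 + 3729/37 = -180642/37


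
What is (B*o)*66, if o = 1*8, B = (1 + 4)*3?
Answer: 7920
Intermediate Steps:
B = 15 (B = 5*3 = 15)
o = 8
(B*o)*66 = (15*8)*66 = 120*66 = 7920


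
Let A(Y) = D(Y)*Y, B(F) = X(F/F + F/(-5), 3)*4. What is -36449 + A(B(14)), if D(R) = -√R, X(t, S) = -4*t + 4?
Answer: -36449 - 896*√70/25 ≈ -36749.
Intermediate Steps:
X(t, S) = 4 - 4*t
B(F) = 16*F/5 (B(F) = (4 - 4*(F/F + F/(-5)))*4 = (4 - 4*(1 + F*(-⅕)))*4 = (4 - 4*(1 - F/5))*4 = (4 + (-4 + 4*F/5))*4 = (4*F/5)*4 = 16*F/5)
A(Y) = -Y^(3/2) (A(Y) = (-√Y)*Y = -Y^(3/2))
-36449 + A(B(14)) = -36449 - ((16/5)*14)^(3/2) = -36449 - (224/5)^(3/2) = -36449 - 896*√70/25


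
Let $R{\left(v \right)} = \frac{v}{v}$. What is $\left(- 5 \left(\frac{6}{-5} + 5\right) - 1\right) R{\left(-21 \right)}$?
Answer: $-20$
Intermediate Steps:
$R{\left(v \right)} = 1$
$\left(- 5 \left(\frac{6}{-5} + 5\right) - 1\right) R{\left(-21 \right)} = \left(- 5 \left(\frac{6}{-5} + 5\right) - 1\right) 1 = \left(- 5 \left(6 \left(- \frac{1}{5}\right) + 5\right) - 1\right) 1 = \left(- 5 \left(- \frac{6}{5} + 5\right) - 1\right) 1 = \left(\left(-5\right) \frac{19}{5} - 1\right) 1 = \left(-19 - 1\right) 1 = \left(-20\right) 1 = -20$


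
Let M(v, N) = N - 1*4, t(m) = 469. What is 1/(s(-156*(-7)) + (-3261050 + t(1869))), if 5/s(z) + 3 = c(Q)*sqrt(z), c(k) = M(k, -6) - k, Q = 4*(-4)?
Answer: -32037653757/104461365112425632 - 15*sqrt(273)/104461365112425632 ≈ -3.0669e-7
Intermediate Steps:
M(v, N) = -4 + N (M(v, N) = N - 4 = -4 + N)
Q = -16
c(k) = -10 - k (c(k) = (-4 - 6) - k = -10 - k)
s(z) = 5/(-3 + 6*sqrt(z)) (s(z) = 5/(-3 + (-10 - 1*(-16))*sqrt(z)) = 5/(-3 + (-10 + 16)*sqrt(z)) = 5/(-3 + 6*sqrt(z)))
1/(s(-156*(-7)) + (-3261050 + t(1869))) = 1/(5/(3*(-1 + 2*sqrt(-156*(-7)))) + (-3261050 + 469)) = 1/(5/(3*(-1 + 2*sqrt(1092))) - 3260581) = 1/(5/(3*(-1 + 2*(2*sqrt(273)))) - 3260581) = 1/(5/(3*(-1 + 4*sqrt(273))) - 3260581) = 1/(-3260581 + 5/(3*(-1 + 4*sqrt(273))))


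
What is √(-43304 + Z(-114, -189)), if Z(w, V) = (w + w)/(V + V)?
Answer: I*√19096798/21 ≈ 208.09*I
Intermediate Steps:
Z(w, V) = w/V (Z(w, V) = (2*w)/((2*V)) = (2*w)*(1/(2*V)) = w/V)
√(-43304 + Z(-114, -189)) = √(-43304 - 114/(-189)) = √(-43304 - 114*(-1/189)) = √(-43304 + 38/63) = √(-2728114/63) = I*√19096798/21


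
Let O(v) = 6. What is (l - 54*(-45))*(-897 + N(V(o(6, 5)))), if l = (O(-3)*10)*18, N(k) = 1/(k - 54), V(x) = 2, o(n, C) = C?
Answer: -6297075/2 ≈ -3.1485e+6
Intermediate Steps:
N(k) = 1/(-54 + k)
l = 1080 (l = (6*10)*18 = 60*18 = 1080)
(l - 54*(-45))*(-897 + N(V(o(6, 5)))) = (1080 - 54*(-45))*(-897 + 1/(-54 + 2)) = (1080 + 2430)*(-897 + 1/(-52)) = 3510*(-897 - 1/52) = 3510*(-46645/52) = -6297075/2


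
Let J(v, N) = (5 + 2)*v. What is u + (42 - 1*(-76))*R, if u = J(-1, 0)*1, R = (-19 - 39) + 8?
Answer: -5907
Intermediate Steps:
J(v, N) = 7*v
R = -50 (R = -58 + 8 = -50)
u = -7 (u = (7*(-1))*1 = -7*1 = -7)
u + (42 - 1*(-76))*R = -7 + (42 - 1*(-76))*(-50) = -7 + (42 + 76)*(-50) = -7 + 118*(-50) = -7 - 5900 = -5907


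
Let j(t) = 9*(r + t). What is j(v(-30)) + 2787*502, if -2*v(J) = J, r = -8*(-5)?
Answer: 1399569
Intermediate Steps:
r = 40
v(J) = -J/2
j(t) = 360 + 9*t (j(t) = 9*(40 + t) = 360 + 9*t)
j(v(-30)) + 2787*502 = (360 + 9*(-1/2*(-30))) + 2787*502 = (360 + 9*15) + 1399074 = (360 + 135) + 1399074 = 495 + 1399074 = 1399569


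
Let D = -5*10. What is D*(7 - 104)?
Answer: 4850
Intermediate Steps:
D = -50
D*(7 - 104) = -50*(7 - 104) = -50*(-97) = 4850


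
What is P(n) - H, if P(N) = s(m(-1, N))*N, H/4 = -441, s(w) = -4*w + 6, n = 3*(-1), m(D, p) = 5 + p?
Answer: 1770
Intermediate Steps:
n = -3
s(w) = 6 - 4*w
H = -1764 (H = 4*(-441) = -1764)
P(N) = N*(-14 - 4*N) (P(N) = (6 - 4*(5 + N))*N = (6 + (-20 - 4*N))*N = (-14 - 4*N)*N = N*(-14 - 4*N))
P(n) - H = -2*(-3)*(7 + 2*(-3)) - 1*(-1764) = -2*(-3)*(7 - 6) + 1764 = -2*(-3)*1 + 1764 = 6 + 1764 = 1770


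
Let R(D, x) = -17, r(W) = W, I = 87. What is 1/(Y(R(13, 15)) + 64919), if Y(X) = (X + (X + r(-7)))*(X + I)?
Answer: 1/62049 ≈ 1.6116e-5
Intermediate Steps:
Y(X) = (-7 + 2*X)*(87 + X) (Y(X) = (X + (X - 7))*(X + 87) = (X + (-7 + X))*(87 + X) = (-7 + 2*X)*(87 + X))
1/(Y(R(13, 15)) + 64919) = 1/((-609 + 2*(-17)**2 + 167*(-17)) + 64919) = 1/((-609 + 2*289 - 2839) + 64919) = 1/((-609 + 578 - 2839) + 64919) = 1/(-2870 + 64919) = 1/62049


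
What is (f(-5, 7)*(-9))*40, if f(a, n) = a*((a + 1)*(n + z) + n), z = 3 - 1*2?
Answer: -45000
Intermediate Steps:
z = 1 (z = 3 - 2 = 1)
f(a, n) = a*(n + (1 + a)*(1 + n)) (f(a, n) = a*((a + 1)*(n + 1) + n) = a*((1 + a)*(1 + n) + n) = a*(n + (1 + a)*(1 + n)))
(f(-5, 7)*(-9))*40 = (-5*(1 - 5 + 2*7 - 5*7)*(-9))*40 = (-5*(1 - 5 + 14 - 35)*(-9))*40 = (-5*(-25)*(-9))*40 = (125*(-9))*40 = -1125*40 = -45000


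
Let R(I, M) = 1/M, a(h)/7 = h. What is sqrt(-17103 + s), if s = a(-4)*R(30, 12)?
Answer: 2*I*sqrt(38487)/3 ≈ 130.79*I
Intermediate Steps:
a(h) = 7*h
s = -7/3 (s = (7*(-4))/12 = -28*1/12 = -7/3 ≈ -2.3333)
sqrt(-17103 + s) = sqrt(-17103 - 7/3) = sqrt(-51316/3) = 2*I*sqrt(38487)/3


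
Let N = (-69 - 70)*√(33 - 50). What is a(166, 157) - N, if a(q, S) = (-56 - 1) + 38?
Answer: -19 + 139*I*√17 ≈ -19.0 + 573.11*I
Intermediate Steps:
a(q, S) = -19 (a(q, S) = -57 + 38 = -19)
N = -139*I*√17 ≈ -573.11*I
a(166, 157) - N = -19 - (-139)*I*√17 = -19 + 139*I*√17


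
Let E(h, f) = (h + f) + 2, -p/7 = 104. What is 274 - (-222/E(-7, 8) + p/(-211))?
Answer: 72700/211 ≈ 344.55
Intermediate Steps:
p = -728 (p = -7*104 = -728)
E(h, f) = 2 + f + h (E(h, f) = (f + h) + 2 = 2 + f + h)
274 - (-222/E(-7, 8) + p/(-211)) = 274 - (-222/(2 + 8 - 7) - 728/(-211)) = 274 - (-222/3 - 728*(-1/211)) = 274 - (-222*⅓ + 728/211) = 274 - (-74 + 728/211) = 274 - 1*(-14886/211) = 274 + 14886/211 = 72700/211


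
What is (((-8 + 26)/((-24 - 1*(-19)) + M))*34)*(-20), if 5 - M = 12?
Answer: 1020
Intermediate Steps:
M = -7 (M = 5 - 1*12 = 5 - 12 = -7)
(((-8 + 26)/((-24 - 1*(-19)) + M))*34)*(-20) = (((-8 + 26)/((-24 - 1*(-19)) - 7))*34)*(-20) = ((18/((-24 + 19) - 7))*34)*(-20) = ((18/(-5 - 7))*34)*(-20) = ((18/(-12))*34)*(-20) = ((18*(-1/12))*34)*(-20) = -3/2*34*(-20) = -51*(-20) = 1020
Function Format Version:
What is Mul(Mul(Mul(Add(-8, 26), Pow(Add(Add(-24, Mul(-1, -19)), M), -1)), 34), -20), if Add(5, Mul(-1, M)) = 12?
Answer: 1020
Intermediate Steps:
M = -7 (M = Add(5, Mul(-1, 12)) = Add(5, -12) = -7)
Mul(Mul(Mul(Add(-8, 26), Pow(Add(Add(-24, Mul(-1, -19)), M), -1)), 34), -20) = Mul(Mul(Mul(Add(-8, 26), Pow(Add(Add(-24, Mul(-1, -19)), -7), -1)), 34), -20) = Mul(Mul(Mul(18, Pow(Add(Add(-24, 19), -7), -1)), 34), -20) = Mul(Mul(Mul(18, Pow(Add(-5, -7), -1)), 34), -20) = Mul(Mul(Mul(18, Pow(-12, -1)), 34), -20) = Mul(Mul(Mul(18, Rational(-1, 12)), 34), -20) = Mul(Mul(Rational(-3, 2), 34), -20) = Mul(-51, -20) = 1020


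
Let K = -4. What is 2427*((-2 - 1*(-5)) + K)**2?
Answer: 2427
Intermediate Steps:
2427*((-2 - 1*(-5)) + K)**2 = 2427*((-2 - 1*(-5)) - 4)**2 = 2427*((-2 + 5) - 4)**2 = 2427*(3 - 4)**2 = 2427*(-1)**2 = 2427*1 = 2427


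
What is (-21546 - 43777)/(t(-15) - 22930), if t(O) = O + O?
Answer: 65323/22960 ≈ 2.8451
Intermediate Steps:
t(O) = 2*O
(-21546 - 43777)/(t(-15) - 22930) = (-21546 - 43777)/(2*(-15) - 22930) = -65323/(-30 - 22930) = -65323/(-22960) = -65323*(-1/22960) = 65323/22960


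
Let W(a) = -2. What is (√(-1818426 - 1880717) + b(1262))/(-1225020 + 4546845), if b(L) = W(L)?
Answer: -2/3321825 + I*√3699143/3321825 ≈ -6.0208e-7 + 0.00057899*I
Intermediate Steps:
b(L) = -2
(√(-1818426 - 1880717) + b(1262))/(-1225020 + 4546845) = (√(-1818426 - 1880717) - 2)/(-1225020 + 4546845) = (√(-3699143) - 2)/3321825 = (I*√3699143 - 2)*(1/3321825) = (-2 + I*√3699143)*(1/3321825) = -2/3321825 + I*√3699143/3321825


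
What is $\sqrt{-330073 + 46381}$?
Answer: $2 i \sqrt{70923} \approx 532.63 i$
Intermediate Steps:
$\sqrt{-330073 + 46381} = \sqrt{-283692} = 2 i \sqrt{70923}$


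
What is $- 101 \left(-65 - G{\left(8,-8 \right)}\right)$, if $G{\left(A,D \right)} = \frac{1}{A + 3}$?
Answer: $\frac{72316}{11} \approx 6574.2$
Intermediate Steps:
$G{\left(A,D \right)} = \frac{1}{3 + A}$
$- 101 \left(-65 - G{\left(8,-8 \right)}\right) = - 101 \left(-65 - \frac{1}{3 + 8}\right) = - 101 \left(-65 - \frac{1}{11}\right) = \left(-101\right) \left(- \frac{716}{11}\right) = \frac{72316}{11}$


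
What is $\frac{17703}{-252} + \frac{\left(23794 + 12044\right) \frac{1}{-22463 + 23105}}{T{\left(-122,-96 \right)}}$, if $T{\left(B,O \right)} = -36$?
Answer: $- \frac{23048}{321} \approx -71.801$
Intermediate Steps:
$\frac{17703}{-252} + \frac{\left(23794 + 12044\right) \frac{1}{-22463 + 23105}}{T{\left(-122,-96 \right)}} = \frac{17703}{-252} + \frac{\left(23794 + 12044\right) \frac{1}{-22463 + 23105}}{-36} = 17703 \left(- \frac{1}{252}\right) + \frac{35838}{642} \left(- \frac{1}{36}\right) = - \frac{281}{4} + 35838 \cdot \frac{1}{642} \left(- \frac{1}{36}\right) = - \frac{281}{4} + \frac{5973}{107} \left(- \frac{1}{36}\right) = - \frac{281}{4} - \frac{1991}{1284} = - \frac{23048}{321}$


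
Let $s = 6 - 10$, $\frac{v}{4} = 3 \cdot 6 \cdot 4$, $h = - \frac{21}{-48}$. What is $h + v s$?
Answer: $- \frac{18425}{16} \approx -1151.6$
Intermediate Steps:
$h = \frac{7}{16}$ ($h = \left(-21\right) \left(- \frac{1}{48}\right) = \frac{7}{16} \approx 0.4375$)
$v = 288$ ($v = 4 \cdot 3 \cdot 6 \cdot 4 = 4 \cdot 18 \cdot 4 = 4 \cdot 72 = 288$)
$s = -4$
$h + v s = \frac{7}{16} + 288 \left(-4\right) = \frac{7}{16} - 1152 = - \frac{18425}{16}$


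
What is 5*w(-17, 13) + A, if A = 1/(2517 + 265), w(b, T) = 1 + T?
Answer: 194741/2782 ≈ 70.000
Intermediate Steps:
A = 1/2782 ≈ 0.00035945
5*w(-17, 13) + A = 5*(1 + 13) + 1/2782 = 5*14 + 1/2782 = 70 + 1/2782 = 194741/2782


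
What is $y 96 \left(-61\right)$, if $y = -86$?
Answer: $503616$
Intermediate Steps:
$y 96 \left(-61\right) = \left(-86\right) 96 \left(-61\right) = \left(-8256\right) \left(-61\right) = 503616$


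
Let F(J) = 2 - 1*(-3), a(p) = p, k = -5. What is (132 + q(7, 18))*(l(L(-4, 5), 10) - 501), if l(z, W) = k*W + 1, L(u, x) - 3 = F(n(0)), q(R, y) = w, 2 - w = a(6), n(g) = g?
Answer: -70400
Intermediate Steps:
w = -4 (w = 2 - 1*6 = 2 - 6 = -4)
F(J) = 5 (F(J) = 2 + 3 = 5)
q(R, y) = -4
L(u, x) = 8 (L(u, x) = 3 + 5 = 8)
l(z, W) = 1 - 5*W (l(z, W) = -5*W + 1 = 1 - 5*W)
(132 + q(7, 18))*(l(L(-4, 5), 10) - 501) = (132 - 4)*((1 - 5*10) - 501) = 128*((1 - 50) - 501) = 128*(-49 - 501) = 128*(-550) = -70400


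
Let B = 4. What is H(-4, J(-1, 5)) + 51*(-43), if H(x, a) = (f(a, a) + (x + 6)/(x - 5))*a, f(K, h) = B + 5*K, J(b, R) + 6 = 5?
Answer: -19726/9 ≈ -2191.8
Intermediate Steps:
J(b, R) = -1 (J(b, R) = -6 + 5 = -1)
f(K, h) = 4 + 5*K
H(x, a) = a*(4 + 5*a + (6 + x)/(-5 + x)) (H(x, a) = ((4 + 5*a) + (x + 6)/(x - 5))*a = ((4 + 5*a) + (6 + x)/(-5 + x))*a = (4 + 5*a + (6 + x)/(-5 + x))*a = a*(4 + 5*a + (6 + x)/(-5 + x)))
H(-4, J(-1, 5)) + 51*(-43) = -(-14 - 4 - 25*(-1) - 4*(4 + 5*(-1)))/(-5 - 4) + 51*(-43) = -1*(-14 - 4 + 25 - 4*(4 - 5))/(-9) - 2193 = -1*(-⅑)*(-14 - 4 + 25 - 4*(-1)) - 2193 = -1*(-⅑)*(-14 - 4 + 25 + 4) - 2193 = -1*(-⅑)*11 - 2193 = 11/9 - 2193 = -19726/9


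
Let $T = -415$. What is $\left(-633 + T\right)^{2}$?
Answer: $1098304$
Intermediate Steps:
$\left(-633 + T\right)^{2} = \left(-633 - 415\right)^{2} = \left(-1048\right)^{2} = 1098304$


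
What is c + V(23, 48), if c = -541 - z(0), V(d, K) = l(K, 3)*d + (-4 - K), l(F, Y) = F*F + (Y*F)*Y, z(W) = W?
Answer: 62335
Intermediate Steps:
l(F, Y) = F² + F*Y² (l(F, Y) = F² + (F*Y)*Y = F² + F*Y²)
V(d, K) = -4 - K + K*d*(9 + K) (V(d, K) = (K*(K + 3²))*d + (-4 - K) = (K*(K + 9))*d + (-4 - K) = (K*(9 + K))*d + (-4 - K) = K*d*(9 + K) + (-4 - K) = -4 - K + K*d*(9 + K))
c = -541 (c = -541 - 1*0 = -541 + 0 = -541)
c + V(23, 48) = -541 + (-4 - 1*48 + 48*23*(9 + 48)) = -541 + (-4 - 48 + 48*23*57) = -541 + (-4 - 48 + 62928) = -541 + 62876 = 62335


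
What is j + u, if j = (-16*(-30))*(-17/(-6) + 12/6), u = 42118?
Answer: 44438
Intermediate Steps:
j = 2320 (j = 480*(-17*(-⅙) + 12*(⅙)) = 480*(17/6 + 2) = 480*(29/6) = 2320)
j + u = 2320 + 42118 = 44438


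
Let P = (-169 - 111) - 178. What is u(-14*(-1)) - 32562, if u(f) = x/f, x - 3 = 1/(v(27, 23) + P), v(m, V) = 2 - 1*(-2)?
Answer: -206962711/6356 ≈ -32562.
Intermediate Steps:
v(m, V) = 4 (v(m, V) = 2 + 2 = 4)
P = -458 (P = -280 - 178 = -458)
x = 1361/454 (x = 3 + 1/(4 - 458) = 3 + 1/(-454) = 3 - 1/454 = 1361/454 ≈ 2.9978)
u(f) = 1361/(454*f)
u(-14*(-1)) - 32562 = 1361/(454*((-14*(-1)))) - 32562 = (1361/454)/14 - 32562 = (1361/454)*(1/14) - 32562 = 1361/6356 - 32562 = -206962711/6356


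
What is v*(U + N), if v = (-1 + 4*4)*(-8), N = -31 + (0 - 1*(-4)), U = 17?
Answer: 1200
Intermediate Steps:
N = -27 (N = -31 + (0 + 4) = -31 + 4 = -27)
v = -120 (v = (-1 + 16)*(-8) = 15*(-8) = -120)
v*(U + N) = -120*(17 - 27) = -120*(-10) = 1200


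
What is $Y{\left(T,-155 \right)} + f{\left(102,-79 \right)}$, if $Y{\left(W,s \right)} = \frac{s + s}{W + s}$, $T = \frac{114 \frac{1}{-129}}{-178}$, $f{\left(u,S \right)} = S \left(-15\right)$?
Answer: $\frac{352044040}{296583} \approx 1187.0$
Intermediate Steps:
$f{\left(u,S \right)} = - 15 S$
$T = \frac{19}{3827}$ ($T = 114 \left(- \frac{1}{129}\right) \left(- \frac{1}{178}\right) = \left(- \frac{38}{43}\right) \left(- \frac{1}{178}\right) = \frac{19}{3827} \approx 0.0049647$)
$Y{\left(W,s \right)} = \frac{2 s}{W + s}$
$Y{\left(T,-155 \right)} + f{\left(102,-79 \right)} = 2 \left(-155\right) \frac{1}{\frac{19}{3827} - 155} - -1185 = 2 \left(-155\right) \frac{1}{- \frac{593166}{3827}} + 1185 = 2 \left(-155\right) \left(- \frac{3827}{593166}\right) + 1185 = \frac{593185}{296583} + 1185 = \frac{352044040}{296583}$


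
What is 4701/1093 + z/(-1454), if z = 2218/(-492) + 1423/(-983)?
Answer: 1654461595837/384302485596 ≈ 4.3051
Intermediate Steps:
z = -1440205/241818 (z = 2218*(-1/492) + 1423*(-1/983) = -1109/246 - 1423/983 = -1440205/241818 ≈ -5.9557)
4701/1093 + z/(-1454) = 4701/1093 - 1440205/241818/(-1454) = 4701*(1/1093) - 1440205/241818*(-1/1454) = 4701/1093 + 1440205/351603372 = 1654461595837/384302485596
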